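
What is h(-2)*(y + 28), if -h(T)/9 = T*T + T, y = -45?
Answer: 306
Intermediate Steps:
h(T) = -9*T - 9*T² (h(T) = -9*(T*T + T) = -9*(T² + T) = -9*(T + T²) = -9*T - 9*T²)
h(-2)*(y + 28) = (-9*(-2)*(1 - 2))*(-45 + 28) = -9*(-2)*(-1)*(-17) = -18*(-17) = 306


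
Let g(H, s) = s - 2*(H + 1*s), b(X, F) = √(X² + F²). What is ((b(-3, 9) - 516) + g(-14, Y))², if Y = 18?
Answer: 256126 - 3036*√10 ≈ 2.4653e+5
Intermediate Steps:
b(X, F) = √(F² + X²)
g(H, s) = -s - 2*H (g(H, s) = s - 2*(H + s) = s + (-2*H - 2*s) = -s - 2*H)
((b(-3, 9) - 516) + g(-14, Y))² = ((√(9² + (-3)²) - 516) + (-1*18 - 2*(-14)))² = ((√(81 + 9) - 516) + (-18 + 28))² = ((√90 - 516) + 10)² = ((3*√10 - 516) + 10)² = ((-516 + 3*√10) + 10)² = (-506 + 3*√10)²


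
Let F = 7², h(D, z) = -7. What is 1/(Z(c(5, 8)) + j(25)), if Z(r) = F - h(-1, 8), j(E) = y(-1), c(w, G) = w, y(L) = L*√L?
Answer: 56/3137 + I/3137 ≈ 0.017851 + 0.00031878*I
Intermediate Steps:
y(L) = L^(3/2)
j(E) = -I (j(E) = (-1)^(3/2) = -I)
F = 49
Z(r) = 56 (Z(r) = 49 - 1*(-7) = 49 + 7 = 56)
1/(Z(c(5, 8)) + j(25)) = 1/(56 - I) = (56 + I)/3137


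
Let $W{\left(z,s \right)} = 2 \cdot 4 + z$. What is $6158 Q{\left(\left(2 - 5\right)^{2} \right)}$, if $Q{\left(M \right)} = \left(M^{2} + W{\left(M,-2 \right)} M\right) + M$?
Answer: $1496394$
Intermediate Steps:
$W{\left(z,s \right)} = 8 + z$
$Q{\left(M \right)} = M + M^{2} + M \left(8 + M\right)$ ($Q{\left(M \right)} = \left(M^{2} + \left(8 + M\right) M\right) + M = \left(M^{2} + M \left(8 + M\right)\right) + M = M + M^{2} + M \left(8 + M\right)$)
$6158 Q{\left(\left(2 - 5\right)^{2} \right)} = 6158 \left(2 - 5\right)^{2} \left(9 + 2 \left(2 - 5\right)^{2}\right) = 6158 \left(-3\right)^{2} \left(9 + 2 \left(-3\right)^{2}\right) = 6158 \cdot 9 \left(9 + 2 \cdot 9\right) = 6158 \cdot 9 \left(9 + 18\right) = 6158 \cdot 9 \cdot 27 = 6158 \cdot 243 = 1496394$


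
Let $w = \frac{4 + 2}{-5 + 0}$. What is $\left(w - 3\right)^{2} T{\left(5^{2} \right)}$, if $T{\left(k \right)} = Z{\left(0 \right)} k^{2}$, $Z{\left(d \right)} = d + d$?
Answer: $0$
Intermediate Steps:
$Z{\left(d \right)} = 2 d$
$w = - \frac{6}{5}$ ($w = \frac{6}{-5} = 6 \left(- \frac{1}{5}\right) = - \frac{6}{5} \approx -1.2$)
$T{\left(k \right)} = 0$ ($T{\left(k \right)} = 2 \cdot 0 k^{2} = 0 k^{2} = 0$)
$\left(w - 3\right)^{2} T{\left(5^{2} \right)} = \left(- \frac{6}{5} - 3\right)^{2} \cdot 0 = \left(- \frac{21}{5}\right)^{2} \cdot 0 = \frac{441}{25} \cdot 0 = 0$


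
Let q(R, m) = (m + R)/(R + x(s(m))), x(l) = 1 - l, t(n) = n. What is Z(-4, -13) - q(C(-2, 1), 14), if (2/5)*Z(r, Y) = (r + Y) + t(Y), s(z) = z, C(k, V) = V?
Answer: -295/4 ≈ -73.750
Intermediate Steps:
q(R, m) = (R + m)/(1 + R - m) (q(R, m) = (m + R)/(R + (1 - m)) = (R + m)/(1 + R - m))
Z(r, Y) = 5*Y + 5*r/2 (Z(r, Y) = 5*((r + Y) + Y)/2 = 5*((Y + r) + Y)/2 = 5*(r + 2*Y)/2 = 5*Y + 5*r/2)
Z(-4, -13) - q(C(-2, 1), 14) = (5*(-13) + (5/2)*(-4)) - (1 + 14)/(1 + 1 - 1*14) = (-65 - 10) - 15/(1 + 1 - 14) = -75 - 15/(-12) = -75 - (-1)*15/12 = -75 - 1*(-5/4) = -75 + 5/4 = -295/4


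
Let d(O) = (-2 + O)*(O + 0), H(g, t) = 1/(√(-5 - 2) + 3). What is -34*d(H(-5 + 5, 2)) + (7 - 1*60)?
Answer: -2593/64 - 221*I*√7/64 ≈ -40.516 - 9.1361*I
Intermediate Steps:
H(g, t) = 1/(3 + I*√7) (H(g, t) = 1/(√(-7) + 3) = 1/(I*√7 + 3) = 1/(3 + I*√7))
d(O) = O*(-2 + O) (d(O) = (-2 + O)*O = O*(-2 + O))
-34*d(H(-5 + 5, 2)) + (7 - 1*60) = -34*(3/16 - I*√7/16)*(-2 + (3/16 - I*√7/16)) + (7 - 1*60) = -34*(3/16 - I*√7/16)*(-29/16 - I*√7/16) + (7 - 60) = -34*(-29/16 - I*√7/16)*(3/16 - I*√7/16) - 53 = -53 - 34*(-29/16 - I*√7/16)*(3/16 - I*√7/16)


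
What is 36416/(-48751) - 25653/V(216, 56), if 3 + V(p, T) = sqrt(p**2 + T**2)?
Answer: -5564725937/2426971033 - 205224*sqrt(778)/49783 ≈ -117.28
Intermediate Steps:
V(p, T) = -3 + sqrt(T**2 + p**2) (V(p, T) = -3 + sqrt(p**2 + T**2) = -3 + sqrt(T**2 + p**2))
36416/(-48751) - 25653/V(216, 56) = 36416/(-48751) - 25653/(-3 + sqrt(56**2 + 216**2)) = 36416*(-1/48751) - 25653/(-3 + sqrt(3136 + 46656)) = -36416/48751 - 25653/(-3 + sqrt(49792)) = -36416/48751 - 25653/(-3 + 8*sqrt(778))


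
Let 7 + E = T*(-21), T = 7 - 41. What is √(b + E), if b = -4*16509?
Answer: I*√65329 ≈ 255.6*I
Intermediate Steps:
T = -34
E = 707 (E = -7 - 34*(-21) = -7 + 714 = 707)
b = -66036
√(b + E) = √(-66036 + 707) = √(-65329) = I*√65329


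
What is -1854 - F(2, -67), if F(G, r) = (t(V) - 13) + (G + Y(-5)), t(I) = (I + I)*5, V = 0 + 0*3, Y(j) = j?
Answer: -1838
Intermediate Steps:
V = 0 (V = 0 + 0 = 0)
t(I) = 10*I (t(I) = (2*I)*5 = 10*I)
F(G, r) = -18 + G (F(G, r) = (10*0 - 13) + (G - 5) = (0 - 13) + (-5 + G) = -13 + (-5 + G) = -18 + G)
-1854 - F(2, -67) = -1854 - (-18 + 2) = -1854 - 1*(-16) = -1854 + 16 = -1838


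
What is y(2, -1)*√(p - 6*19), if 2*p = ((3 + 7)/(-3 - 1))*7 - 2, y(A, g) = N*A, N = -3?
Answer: -9*I*√55 ≈ -66.746*I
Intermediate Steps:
y(A, g) = -3*A
p = -39/4 (p = (((3 + 7)/(-3 - 1))*7 - 2)/2 = ((10/(-4))*7 - 2)/2 = ((10*(-¼))*7 - 2)/2 = (-5/2*7 - 2)/2 = (-35/2 - 2)/2 = (½)*(-39/2) = -39/4 ≈ -9.7500)
y(2, -1)*√(p - 6*19) = (-3*2)*√(-39/4 - 6*19) = -6*√(-39/4 - 114) = -9*I*√55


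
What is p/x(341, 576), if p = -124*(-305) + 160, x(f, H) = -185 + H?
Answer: 37980/391 ≈ 97.135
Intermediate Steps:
p = 37980 (p = 37820 + 160 = 37980)
p/x(341, 576) = 37980/(-185 + 576) = 37980/391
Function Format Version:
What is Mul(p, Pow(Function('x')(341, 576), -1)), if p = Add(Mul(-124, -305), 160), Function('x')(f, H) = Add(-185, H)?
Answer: Rational(37980, 391) ≈ 97.135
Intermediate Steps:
p = 37980 (p = Add(37820, 160) = 37980)
Mul(p, Pow(Function('x')(341, 576), -1)) = Mul(37980, Pow(Add(-185, 576), -1)) = Mul(37980, Pow(391, -1)) = Mul(37980, Rational(1, 391)) = Rational(37980, 391)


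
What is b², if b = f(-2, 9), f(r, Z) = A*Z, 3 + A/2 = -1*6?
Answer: 26244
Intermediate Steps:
A = -18 (A = -6 + 2*(-1*6) = -6 + 2*(-6) = -6 - 12 = -18)
f(r, Z) = -18*Z
b = -162 (b = -18*9 = -162)
b² = (-162)² = 26244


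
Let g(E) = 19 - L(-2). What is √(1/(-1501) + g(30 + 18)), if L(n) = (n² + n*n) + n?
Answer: 6*√813542/1501 ≈ 3.6055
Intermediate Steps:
L(n) = n + 2*n² (L(n) = (n² + n²) + n = 2*n² + n = n + 2*n²)
g(E) = 13 (g(E) = 19 - (-2)*(1 + 2*(-2)) = 19 - (-2)*(1 - 4) = 19 - (-2)*(-3) = 19 - 1*6 = 19 - 6 = 13)
√(1/(-1501) + g(30 + 18)) = √(1/(-1501) + 13) = √(-1/1501 + 13) = √(19512/1501) = 6*√813542/1501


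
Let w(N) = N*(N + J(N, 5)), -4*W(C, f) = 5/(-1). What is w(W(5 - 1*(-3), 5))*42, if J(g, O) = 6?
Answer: 3045/8 ≈ 380.63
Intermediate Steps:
W(C, f) = 5/4 (W(C, f) = -5/(4*(-1)) = -5*(-1)/4 = -¼*(-5) = 5/4)
w(N) = N*(6 + N) (w(N) = N*(N + 6) = N*(6 + N))
w(W(5 - 1*(-3), 5))*42 = (5*(6 + 5/4)/4)*42 = ((5/4)*(29/4))*42 = (145/16)*42 = 3045/8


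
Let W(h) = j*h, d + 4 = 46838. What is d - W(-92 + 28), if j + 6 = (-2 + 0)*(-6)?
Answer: 47218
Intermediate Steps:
d = 46834 (d = -4 + 46838 = 46834)
j = 6 (j = -6 + (-2 + 0)*(-6) = -6 - 2*(-6) = -6 + 12 = 6)
W(h) = 6*h
d - W(-92 + 28) = 46834 - 6*(-92 + 28) = 46834 - 6*(-64) = 46834 - 1*(-384) = 46834 + 384 = 47218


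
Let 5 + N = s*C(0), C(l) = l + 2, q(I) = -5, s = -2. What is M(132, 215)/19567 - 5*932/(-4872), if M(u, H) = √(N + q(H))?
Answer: 1165/1218 + I*√14/19567 ≈ 0.95649 + 0.00019122*I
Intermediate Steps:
C(l) = 2 + l
N = -9 (N = -5 - 2*(2 + 0) = -5 - 2*2 = -5 - 4 = -9)
M(u, H) = I*√14 (M(u, H) = √(-9 - 5) = √(-14) = I*√14)
M(132, 215)/19567 - 5*932/(-4872) = (I*√14)/19567 - 5*932/(-4872) = (I*√14)*(1/19567) - 4660*(-1/4872) = I*√14/19567 + 1165/1218 = 1165/1218 + I*√14/19567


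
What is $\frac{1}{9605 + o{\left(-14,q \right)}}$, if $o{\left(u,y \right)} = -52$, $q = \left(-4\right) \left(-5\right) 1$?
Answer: $\frac{1}{9553} \approx 0.00010468$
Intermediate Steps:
$q = 20$ ($q = 20 \cdot 1 = 20$)
$\frac{1}{9605 + o{\left(-14,q \right)}} = \frac{1}{9605 - 52} = \frac{1}{9553}$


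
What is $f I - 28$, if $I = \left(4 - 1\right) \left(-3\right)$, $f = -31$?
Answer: $251$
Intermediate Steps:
$I = -9$ ($I = 3 \left(-3\right) = -9$)
$f I - 28 = \left(-31\right) \left(-9\right) - 28 = 279 - 28 = 251$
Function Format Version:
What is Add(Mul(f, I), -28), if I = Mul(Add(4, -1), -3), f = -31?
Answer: 251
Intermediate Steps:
I = -9 (I = Mul(3, -3) = -9)
Add(Mul(f, I), -28) = Add(Mul(-31, -9), -28) = Add(279, -28) = 251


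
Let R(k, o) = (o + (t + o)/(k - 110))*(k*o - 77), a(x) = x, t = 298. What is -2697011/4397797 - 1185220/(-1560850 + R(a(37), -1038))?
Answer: -1965227124473478/3049422953751871 ≈ -0.64446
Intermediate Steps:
R(k, o) = (-77 + k*o)*(o + (298 + o)/(-110 + k)) (R(k, o) = (o + (298 + o)/(k - 110))*(k*o - 77) = (o + (298 + o)/(-110 + k))*(-77 + k*o) = (-77 + k*o)*(o + (298 + o)/(-110 + k)))
-2697011/4397797 - 1185220/(-1560850 + R(a(37), -1038)) = -2697011/4397797 - 1185220/(-1560850 + (-22946 + 8393*(-1038) + 37²*(-1038)² - 109*37*(-1038)² + 221*37*(-1038))/(-110 + 37)) = -2697011*1/4397797 - 1185220/(-1560850 + (-22946 - 8711934 + 1369*1077444 - 109*37*1077444 - 8487726)/(-73)) = -2697011/4397797 - 1185220/(-1560850 - (-22946 - 8711934 + 1475020836 - 4345331652 - 8487726)/73) = -2697011/4397797 - 1185220/(-1560850 - 1/73*(-2887533422)) = -2697011/4397797 - 1185220/(-1560850 + 2887533422/73) = -2697011/4397797 - 1185220/2773591372/73 = -2697011/4397797 - 1185220*73/2773591372 = -2697011/4397797 - 21630265/693397843 = -1965227124473478/3049422953751871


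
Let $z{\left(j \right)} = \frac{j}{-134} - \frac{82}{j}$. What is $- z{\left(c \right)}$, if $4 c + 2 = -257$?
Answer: $- \frac{242889}{138824} \approx -1.7496$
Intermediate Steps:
$c = - \frac{259}{4}$ ($c = - \frac{1}{2} + \frac{1}{4} \left(-257\right) = - \frac{1}{2} - \frac{257}{4} = - \frac{259}{4} \approx -64.75$)
$z{\left(j \right)} = - \frac{82}{j} - \frac{j}{134}$ ($z{\left(j \right)} = j \left(- \frac{1}{134}\right) - \frac{82}{j} = - \frac{j}{134} - \frac{82}{j} = - \frac{82}{j} - \frac{j}{134}$)
$- z{\left(c \right)} = - (- \frac{82}{- \frac{259}{4}} - - \frac{259}{536}) = - (\left(-82\right) \left(- \frac{4}{259}\right) + \frac{259}{536}) = - (\frac{328}{259} + \frac{259}{536}) = \left(-1\right) \frac{242889}{138824} = - \frac{242889}{138824}$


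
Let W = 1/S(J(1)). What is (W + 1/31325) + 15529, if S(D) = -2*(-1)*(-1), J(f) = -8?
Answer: 972860527/62650 ≈ 15529.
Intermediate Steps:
S(D) = -2 (S(D) = 2*(-1) = -2)
W = -1/2 (W = 1/(-2) = -1/2 ≈ -0.50000)
(W + 1/31325) + 15529 = (-1/2 + 1/31325) + 15529 = -31323/62650 + 15529 = 972860527/62650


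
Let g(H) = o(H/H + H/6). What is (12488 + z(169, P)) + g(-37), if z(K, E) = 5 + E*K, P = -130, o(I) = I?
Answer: -56893/6 ≈ -9482.2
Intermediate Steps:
g(H) = 1 + H/6 (g(H) = H/H + H/6 = 1 + H*(1/6) = 1 + H/6)
(12488 + z(169, P)) + g(-37) = (12488 + (5 - 130*169)) + (1 + (1/6)*(-37)) = (12488 + (5 - 21970)) + (1 - 37/6) = (12488 - 21965) - 31/6 = -9477 - 31/6 = -56893/6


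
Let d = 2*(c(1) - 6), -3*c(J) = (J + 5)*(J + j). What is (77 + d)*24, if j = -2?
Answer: 1656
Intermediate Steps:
c(J) = -(-2 + J)*(5 + J)/3 (c(J) = -(J + 5)*(J - 2)/3 = -(5 + J)*(-2 + J)/3 = -(-2 + J)*(5 + J)/3)
d = -8 (d = 2*((10/3 - 1*1 - ⅓*1²) - 6) = 2*((10/3 - 1 - ⅓*1) - 6) = 2*((10/3 - 1 - ⅓) - 6) = 2*(2 - 6) = 2*(-4) = -8)
(77 + d)*24 = (77 - 8)*24 = 69*24 = 1656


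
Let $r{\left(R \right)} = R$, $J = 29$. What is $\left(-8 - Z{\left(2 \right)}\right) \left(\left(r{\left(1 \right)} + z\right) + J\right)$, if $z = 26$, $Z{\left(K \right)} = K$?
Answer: $-560$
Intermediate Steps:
$\left(-8 - Z{\left(2 \right)}\right) \left(\left(r{\left(1 \right)} + z\right) + J\right) = \left(-8 - 2\right) \left(\left(1 + 26\right) + 29\right) = \left(-8 - 2\right) \left(27 + 29\right) = \left(-10\right) 56 = -560$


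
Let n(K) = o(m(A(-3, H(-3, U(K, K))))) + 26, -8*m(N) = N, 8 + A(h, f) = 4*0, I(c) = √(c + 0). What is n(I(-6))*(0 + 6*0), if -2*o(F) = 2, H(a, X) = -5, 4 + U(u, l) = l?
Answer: 0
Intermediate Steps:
U(u, l) = -4 + l
I(c) = √c
A(h, f) = -8 (A(h, f) = -8 + 4*0 = -8 + 0 = -8)
m(N) = -N/8
o(F) = -1 (o(F) = -½*2 = -1)
n(K) = 25 (n(K) = -1 + 26 = 25)
n(I(-6))*(0 + 6*0) = 25*(0 + 6*0) = 25*(0 + 0) = 25*0 = 0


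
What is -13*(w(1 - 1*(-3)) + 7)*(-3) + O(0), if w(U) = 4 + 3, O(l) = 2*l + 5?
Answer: 551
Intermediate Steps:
O(l) = 5 + 2*l
w(U) = 7
-13*(w(1 - 1*(-3)) + 7)*(-3) + O(0) = -13*(7 + 7)*(-3) + (5 + 2*0) = -182*(-3) + (5 + 0) = -13*(-42) + 5 = 546 + 5 = 551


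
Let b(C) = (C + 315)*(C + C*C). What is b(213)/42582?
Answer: 4011216/7097 ≈ 565.20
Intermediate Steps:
b(C) = (315 + C)*(C + C²)
b(213)/42582 = (213*(315 + 213² + 316*213))/42582 = (213*(315 + 45369 + 67308))*(1/42582) = (213*112992)*(1/42582) = 24067296*(1/42582) = 4011216/7097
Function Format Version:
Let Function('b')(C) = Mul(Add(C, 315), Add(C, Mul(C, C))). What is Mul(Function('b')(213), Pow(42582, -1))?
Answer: Rational(4011216, 7097) ≈ 565.20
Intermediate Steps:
Function('b')(C) = Mul(Add(315, C), Add(C, Pow(C, 2)))
Mul(Function('b')(213), Pow(42582, -1)) = Mul(Mul(213, Add(315, Pow(213, 2), Mul(316, 213))), Pow(42582, -1)) = Mul(Mul(213, Add(315, 45369, 67308)), Rational(1, 42582)) = Mul(Mul(213, 112992), Rational(1, 42582)) = Mul(24067296, Rational(1, 42582)) = Rational(4011216, 7097)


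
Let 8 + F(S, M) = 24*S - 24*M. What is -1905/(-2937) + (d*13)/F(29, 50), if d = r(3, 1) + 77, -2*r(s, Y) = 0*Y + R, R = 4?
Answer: -629405/501248 ≈ -1.2557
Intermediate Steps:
F(S, M) = -8 - 24*M + 24*S (F(S, M) = -8 + (24*S - 24*M) = -8 + (-24*M + 24*S) = -8 - 24*M + 24*S)
r(s, Y) = -2 (r(s, Y) = -(0*Y + 4)/2 = -(0 + 4)/2 = -1/2*4 = -2)
d = 75 (d = -2 + 77 = 75)
-1905/(-2937) + (d*13)/F(29, 50) = -1905/(-2937) + (75*13)/(-8 - 24*50 + 24*29) = -1905*(-1/2937) + 975/(-8 - 1200 + 696) = 635/979 + 975/(-512) = 635/979 + 975*(-1/512) = 635/979 - 975/512 = -629405/501248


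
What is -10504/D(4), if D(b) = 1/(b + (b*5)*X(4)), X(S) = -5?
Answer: 1008384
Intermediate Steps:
D(b) = -1/(24*b) (D(b) = 1/(b + (b*5)*(-5)) = 1/(b + (5*b)*(-5)) = 1/(b - 25*b) = 1/(-24*b) = -1/(24*b))
-10504/D(4) = -10504/(-1/24/4) = -10504/(-1/24*¼) = -10504/(-1/96) = -96*(-10504) = 1008384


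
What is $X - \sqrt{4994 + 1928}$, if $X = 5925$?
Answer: $5925 - \sqrt{6922} \approx 5841.8$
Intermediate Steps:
$X - \sqrt{4994 + 1928} = 5925 - \sqrt{4994 + 1928} = 5925 - \sqrt{6922}$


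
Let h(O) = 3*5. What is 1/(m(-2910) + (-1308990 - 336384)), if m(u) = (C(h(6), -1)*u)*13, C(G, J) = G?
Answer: -1/2212824 ≈ -4.5191e-7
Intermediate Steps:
h(O) = 15
m(u) = 195*u (m(u) = (15*u)*13 = 195*u)
1/(m(-2910) + (-1308990 - 336384)) = 1/(195*(-2910) + (-1308990 - 336384)) = 1/(-567450 - 1645374) = 1/(-2212824) = -1/2212824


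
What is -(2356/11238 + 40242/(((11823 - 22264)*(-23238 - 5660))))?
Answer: -177828506501/847693628571 ≈ -0.20978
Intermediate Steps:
-(2356/11238 + 40242/(((11823 - 22264)*(-23238 - 5660)))) = -(2356*(1/11238) + 40242/((-10441*(-28898)))) = -(1178/5619 + 40242/301724018) = -(1178/5619 + 40242*(1/301724018)) = -(1178/5619 + 20121/150862009) = -1*177828506501/847693628571 = -177828506501/847693628571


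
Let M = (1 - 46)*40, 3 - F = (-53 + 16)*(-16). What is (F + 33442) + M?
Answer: 31053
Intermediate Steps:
F = -589 (F = 3 - (-53 + 16)*(-16) = 3 - (-37)*(-16) = 3 - 1*592 = 3 - 592 = -589)
M = -1800 (M = -45*40 = -1800)
(F + 33442) + M = (-589 + 33442) - 1800 = 32853 - 1800 = 31053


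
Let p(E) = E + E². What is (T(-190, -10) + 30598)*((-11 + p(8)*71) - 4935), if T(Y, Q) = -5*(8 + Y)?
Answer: 5230328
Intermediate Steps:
T(Y, Q) = -40 - 5*Y
(T(-190, -10) + 30598)*((-11 + p(8)*71) - 4935) = ((-40 - 5*(-190)) + 30598)*((-11 + (8*(1 + 8))*71) - 4935) = ((-40 + 950) + 30598)*((-11 + (8*9)*71) - 4935) = (910 + 30598)*((-11 + 72*71) - 4935) = 31508*((-11 + 5112) - 4935) = 31508*(5101 - 4935) = 31508*166 = 5230328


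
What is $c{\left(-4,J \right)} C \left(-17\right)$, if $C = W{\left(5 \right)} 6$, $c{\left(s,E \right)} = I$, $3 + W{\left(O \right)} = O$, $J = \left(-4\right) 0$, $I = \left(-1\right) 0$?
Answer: $0$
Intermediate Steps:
$I = 0$
$J = 0$
$W{\left(O \right)} = -3 + O$
$c{\left(s,E \right)} = 0$
$C = 12$ ($C = \left(-3 + 5\right) 6 = 2 \cdot 6 = 12$)
$c{\left(-4,J \right)} C \left(-17\right) = 0 \cdot 12 \left(-17\right) = 0 \left(-17\right) = 0$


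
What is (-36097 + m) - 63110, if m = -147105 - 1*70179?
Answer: -316491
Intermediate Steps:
m = -217284 (m = -147105 - 70179 = -217284)
(-36097 + m) - 63110 = (-36097 - 217284) - 63110 = -253381 - 63110 = -316491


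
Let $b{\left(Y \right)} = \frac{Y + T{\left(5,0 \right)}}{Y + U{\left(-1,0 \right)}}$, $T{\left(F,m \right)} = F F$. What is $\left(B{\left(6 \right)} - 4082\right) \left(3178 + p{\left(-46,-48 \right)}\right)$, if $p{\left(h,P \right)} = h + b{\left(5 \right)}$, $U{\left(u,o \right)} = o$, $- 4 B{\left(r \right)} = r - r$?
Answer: $-12809316$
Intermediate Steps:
$B{\left(r \right)} = 0$ ($B{\left(r \right)} = - \frac{r - r}{4} = \left(- \frac{1}{4}\right) 0 = 0$)
$T{\left(F,m \right)} = F^{2}$
$b{\left(Y \right)} = \frac{25 + Y}{Y}$ ($b{\left(Y \right)} = \frac{Y + 5^{2}}{Y + 0} = \frac{Y + 25}{Y} = \frac{25 + Y}{Y}$)
$p{\left(h,P \right)} = 6 + h$ ($p{\left(h,P \right)} = h + \frac{25 + 5}{5} = h + \frac{1}{5} \cdot 30 = h + 6 = 6 + h$)
$\left(B{\left(6 \right)} - 4082\right) \left(3178 + p{\left(-46,-48 \right)}\right) = \left(0 - 4082\right) \left(3178 + \left(6 - 46\right)\right) = - 4082 \left(3178 - 40\right) = \left(-4082\right) 3138 = -12809316$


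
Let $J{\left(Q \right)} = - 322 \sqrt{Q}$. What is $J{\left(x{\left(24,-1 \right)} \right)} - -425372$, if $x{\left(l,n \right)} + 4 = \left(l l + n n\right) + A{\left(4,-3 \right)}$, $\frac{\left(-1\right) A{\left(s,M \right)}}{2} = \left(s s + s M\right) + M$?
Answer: $425372 - 322 \sqrt{571} \approx 4.1768 \cdot 10^{5}$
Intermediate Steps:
$A{\left(s,M \right)} = - 2 M - 2 s^{2} - 2 M s$ ($A{\left(s,M \right)} = - 2 \left(\left(s s + s M\right) + M\right) = - 2 \left(\left(s^{2} + M s\right) + M\right) = - 2 \left(M + s^{2} + M s\right) = - 2 M - 2 s^{2} - 2 M s$)
$x{\left(l,n \right)} = -6 + l^{2} + n^{2}$ ($x{\left(l,n \right)} = -4 - \left(2 - l l - n n\right) = -4 + \left(\left(l^{2} + n^{2}\right) + \left(6 - 32 + 24\right)\right) = -4 - \left(2 - l^{2} - n^{2}\right) = -4 + \left(-2 + l^{2} + n^{2}\right) = -6 + l^{2} + n^{2}$)
$J{\left(x{\left(24,-1 \right)} \right)} - -425372 = - 322 \sqrt{-6 + 24^{2} + \left(-1\right)^{2}} - -425372 = - 322 \sqrt{-6 + 576 + 1} + 425372 = - 322 \sqrt{571} + 425372 = 425372 - 322 \sqrt{571}$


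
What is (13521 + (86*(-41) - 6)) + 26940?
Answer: 36929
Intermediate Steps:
(13521 + (86*(-41) - 6)) + 26940 = (13521 + (-3526 - 6)) + 26940 = (13521 - 3532) + 26940 = 9989 + 26940 = 36929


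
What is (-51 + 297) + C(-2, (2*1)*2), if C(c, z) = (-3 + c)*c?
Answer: 256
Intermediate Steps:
C(c, z) = c*(-3 + c)
(-51 + 297) + C(-2, (2*1)*2) = (-51 + 297) - 2*(-3 - 2) = 246 - 2*(-5) = 246 + 10 = 256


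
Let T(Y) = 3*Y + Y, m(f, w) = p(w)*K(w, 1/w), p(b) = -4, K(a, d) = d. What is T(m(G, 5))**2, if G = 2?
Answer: 256/25 ≈ 10.240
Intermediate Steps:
m(f, w) = -4/w
T(Y) = 4*Y
T(m(G, 5))**2 = (4*(-4/5))**2 = (-16/5)**2 = 256/25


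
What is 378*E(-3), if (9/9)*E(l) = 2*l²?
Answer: 6804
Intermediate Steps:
E(l) = 2*l²
378*E(-3) = 378*(2*(-3)²) = 378*(2*9) = 378*18 = 6804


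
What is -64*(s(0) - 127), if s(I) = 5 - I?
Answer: 7808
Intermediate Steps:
-64*(s(0) - 127) = -64*((5 - 1*0) - 127) = -64*((5 + 0) - 127) = -64*(5 - 127) = -64*(-122) = 7808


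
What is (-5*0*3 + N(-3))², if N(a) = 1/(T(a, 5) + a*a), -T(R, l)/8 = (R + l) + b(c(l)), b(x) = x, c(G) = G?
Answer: 1/2209 ≈ 0.00045269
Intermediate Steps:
T(R, l) = -16*l - 8*R (T(R, l) = -8*((R + l) + l) = -8*(R + 2*l) = -16*l - 8*R)
N(a) = 1/(-80 + a² - 8*a) (N(a) = 1/((-16*5 - 8*a) + a*a) = 1/((-80 - 8*a) + a²) = 1/(-80 + a² - 8*a))
(-5*0*3 + N(-3))² = (-5*0*3 + 1/(-80 + (-3)² - 8*(-3)))² = (0*3 + 1/(-80 + 9 + 24))² = (0 + 1/(-47))² = (0 - 1/47)² = (-1/47)² = 1/2209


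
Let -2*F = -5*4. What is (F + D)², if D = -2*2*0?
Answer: 100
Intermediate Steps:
D = 0 (D = -4*0 = 0)
F = 10 (F = -(-5)*4/2 = -½*(-20) = 10)
(F + D)² = (10 + 0)² = 10² = 100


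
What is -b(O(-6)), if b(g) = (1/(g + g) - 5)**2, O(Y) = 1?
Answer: -81/4 ≈ -20.250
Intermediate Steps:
b(g) = (-5 + 1/(2*g))**2 (b(g) = (1/(2*g) - 5)**2 = (-5 + 1/(2*g))**2)
-b(O(-6)) = -(-1 + 10*1)**2/(4*1**2) = -(-1 + 10)**2/4 = -9**2/4 = -81/4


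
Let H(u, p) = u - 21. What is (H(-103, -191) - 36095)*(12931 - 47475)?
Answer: 1251149136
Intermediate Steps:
H(u, p) = -21 + u
(H(-103, -191) - 36095)*(12931 - 47475) = ((-21 - 103) - 36095)*(12931 - 47475) = (-124 - 36095)*(-34544) = -36219*(-34544) = 1251149136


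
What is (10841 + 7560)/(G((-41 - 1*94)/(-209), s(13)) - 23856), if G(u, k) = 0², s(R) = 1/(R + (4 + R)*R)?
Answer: -18401/23856 ≈ -0.77134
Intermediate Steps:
s(R) = 1/(R + R*(4 + R))
G(u, k) = 0
(10841 + 7560)/(G((-41 - 1*94)/(-209), s(13)) - 23856) = (10841 + 7560)/(0 - 23856) = 18401/(-23856) = 18401*(-1/23856) = -18401/23856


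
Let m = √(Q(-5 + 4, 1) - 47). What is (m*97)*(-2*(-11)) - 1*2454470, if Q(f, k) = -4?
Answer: -2454470 + 2134*I*√51 ≈ -2.4545e+6 + 15240.0*I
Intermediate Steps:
m = I*√51 (m = √(-4 - 47) = √(-51) = I*√51 ≈ 7.1414*I)
(m*97)*(-2*(-11)) - 1*2454470 = ((I*√51)*97)*(-2*(-11)) - 1*2454470 = (97*I*√51)*22 - 2454470 = 2134*I*√51 - 2454470 = -2454470 + 2134*I*√51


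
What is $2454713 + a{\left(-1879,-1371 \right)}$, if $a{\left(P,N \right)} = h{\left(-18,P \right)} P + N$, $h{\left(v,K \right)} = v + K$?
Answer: $6017805$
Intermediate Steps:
$h{\left(v,K \right)} = K + v$
$a{\left(P,N \right)} = N + P \left(-18 + P\right)$ ($a{\left(P,N \right)} = \left(P - 18\right) P + N = \left(-18 + P\right) P + N = P \left(-18 + P\right) + N = N + P \left(-18 + P\right)$)
$2454713 + a{\left(-1879,-1371 \right)} = 2454713 - \left(1371 + 1879 \left(-18 - 1879\right)\right) = 2454713 - -3563092 = 2454713 + \left(-1371 + 3564463\right) = 2454713 + 3563092 = 6017805$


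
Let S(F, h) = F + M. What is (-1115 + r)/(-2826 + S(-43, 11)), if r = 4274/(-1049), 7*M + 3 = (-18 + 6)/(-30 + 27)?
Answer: 2739121/7022006 ≈ 0.39008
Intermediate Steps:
M = ⅐ (M = -3/7 + ((-18 + 6)/(-30 + 27))/7 = -3/7 + (-12/(-3))/7 = -3/7 + (-12*(-⅓))/7 = -3/7 + (⅐)*4 = -3/7 + 4/7 = ⅐ ≈ 0.14286)
r = -4274/1049 (r = 4274*(-1/1049) = -4274/1049 ≈ -4.0744)
S(F, h) = ⅐ + F (S(F, h) = F + ⅐ = ⅐ + F)
(-1115 + r)/(-2826 + S(-43, 11)) = (-1115 - 4274/1049)/(-2826 + (⅐ - 43)) = -1173909/(1049*(-2826 - 300/7)) = -1173909/(1049*(-20082/7)) = -1173909/1049*(-7/20082) = 2739121/7022006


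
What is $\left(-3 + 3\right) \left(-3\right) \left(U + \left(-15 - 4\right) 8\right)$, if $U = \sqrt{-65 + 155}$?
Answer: $0$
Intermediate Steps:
$U = 3 \sqrt{10}$ ($U = \sqrt{90} = 3 \sqrt{10} \approx 9.4868$)
$\left(-3 + 3\right) \left(-3\right) \left(U + \left(-15 - 4\right) 8\right) = \left(-3 + 3\right) \left(-3\right) \left(3 \sqrt{10} + \left(-15 - 4\right) 8\right) = 0 \left(-3\right) \left(3 \sqrt{10} - 152\right) = 0 \left(3 \sqrt{10} - 152\right) = 0 \left(-152 + 3 \sqrt{10}\right) = 0$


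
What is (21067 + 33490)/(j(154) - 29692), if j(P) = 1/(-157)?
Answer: -8565449/4661645 ≈ -1.8374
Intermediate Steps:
j(P) = -1/157
(21067 + 33490)/(j(154) - 29692) = (21067 + 33490)/(-1/157 - 29692) = 54557/(-4661645/157) = 54557*(-157/4661645) = -8565449/4661645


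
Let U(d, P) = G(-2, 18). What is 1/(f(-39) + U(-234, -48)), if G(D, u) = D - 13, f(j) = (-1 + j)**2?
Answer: 1/1585 ≈ 0.00063092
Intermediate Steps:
G(D, u) = -13 + D
U(d, P) = -15 (U(d, P) = -13 - 2 = -15)
1/(f(-39) + U(-234, -48)) = 1/((-1 - 39)**2 - 15) = 1/((-40)**2 - 15) = 1/(1600 - 15) = 1/1585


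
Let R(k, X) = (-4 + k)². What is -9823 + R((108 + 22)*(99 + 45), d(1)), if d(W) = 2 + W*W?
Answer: 350278833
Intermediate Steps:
d(W) = 2 + W²
-9823 + R((108 + 22)*(99 + 45), d(1)) = -9823 + (-4 + (108 + 22)*(99 + 45))² = -9823 + (-4 + 130*144)² = -9823 + (-4 + 18720)² = -9823 + 18716² = -9823 + 350288656 = 350278833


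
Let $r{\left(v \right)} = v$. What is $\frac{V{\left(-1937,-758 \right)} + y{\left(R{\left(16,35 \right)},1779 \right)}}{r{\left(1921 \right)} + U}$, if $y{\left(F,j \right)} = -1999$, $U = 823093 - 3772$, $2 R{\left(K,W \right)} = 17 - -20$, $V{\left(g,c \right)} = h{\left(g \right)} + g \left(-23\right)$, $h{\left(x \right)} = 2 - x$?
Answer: $\frac{44491}{821242} \approx 0.054175$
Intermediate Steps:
$V{\left(g,c \right)} = 2 - 24 g$ ($V{\left(g,c \right)} = \left(2 - g\right) + g \left(-23\right) = \left(2 - g\right) - 23 g = 2 - 24 g$)
$R{\left(K,W \right)} = \frac{37}{2}$ ($R{\left(K,W \right)} = \frac{17 - -20}{2} = \frac{17 + 20}{2} = \frac{1}{2} \cdot 37 = \frac{37}{2}$)
$U = 819321$ ($U = 823093 - 3772 = 819321$)
$\frac{V{\left(-1937,-758 \right)} + y{\left(R{\left(16,35 \right)},1779 \right)}}{r{\left(1921 \right)} + U} = \frac{\left(2 - -46488\right) - 1999}{1921 + 819321} = \frac{\left(2 + 46488\right) - 1999}{821242} = \left(46490 - 1999\right) \frac{1}{821242} = 44491 \cdot \frac{1}{821242} = \frac{44491}{821242}$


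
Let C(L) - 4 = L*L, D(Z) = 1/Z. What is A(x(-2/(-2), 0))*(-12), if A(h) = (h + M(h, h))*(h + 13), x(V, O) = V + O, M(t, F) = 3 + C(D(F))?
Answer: -1512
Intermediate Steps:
C(L) = 4 + L² (C(L) = 4 + L*L = 4 + L²)
M(t, F) = 7 + F⁻² (M(t, F) = 3 + (4 + (1/F)²) = 3 + (4 + F⁻²) = 7 + F⁻²)
x(V, O) = O + V
A(h) = (13 + h)*(7 + h + h⁻²) (A(h) = (h + (7 + h⁻²))*(h + 13) = (7 + h + h⁻²)*(13 + h) = (13 + h)*(7 + h + h⁻²))
A(x(-2/(-2), 0))*(-12) = (91 + 1/(0 - 2/(-2)) + (0 - 2/(-2))² + 13/(0 - 2/(-2))² + 20*(0 - 2/(-2)))*(-12) = (91 + 1/(0 - 2*(-½)) + (0 - 2*(-½))² + 13/(0 - 2*(-½))² + 20*(0 - 2*(-½)))*(-12) = (91 + 1/(0 + 1) + (0 + 1)² + 13/(0 + 1)² + 20*(0 + 1))*(-12) = (91 + 1/1 + 1² + 13/1² + 20*1)*(-12) = (91 + 1 + 1 + 13*1 + 20)*(-12) = (91 + 1 + 1 + 13 + 20)*(-12) = 126*(-12) = -1512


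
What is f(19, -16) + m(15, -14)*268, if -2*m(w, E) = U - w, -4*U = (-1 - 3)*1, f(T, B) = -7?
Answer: 1869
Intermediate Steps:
U = 1 (U = -(-1 - 3)/4 = -(-1) = -¼*(-4) = 1)
m(w, E) = -½ + w/2 (m(w, E) = -(1 - w)/2 = -½ + w/2)
f(19, -16) + m(15, -14)*268 = -7 + (-½ + (½)*15)*268 = -7 + (-½ + 15/2)*268 = -7 + 7*268 = -7 + 1876 = 1869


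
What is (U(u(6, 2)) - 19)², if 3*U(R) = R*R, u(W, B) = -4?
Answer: 1681/9 ≈ 186.78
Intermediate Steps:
U(R) = R²/3 (U(R) = (R*R)/3 = R²/3)
(U(u(6, 2)) - 19)² = ((⅓)*(-4)² - 19)² = ((⅓)*16 - 19)² = (16/3 - 19)² = (-41/3)² = 1681/9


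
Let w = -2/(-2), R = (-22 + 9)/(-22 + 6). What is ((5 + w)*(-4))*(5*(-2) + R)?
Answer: 441/2 ≈ 220.50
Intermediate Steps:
R = 13/16 (R = -13/(-16) = -13*(-1/16) = 13/16 ≈ 0.81250)
w = 1 (w = -2*(-½) = 1)
((5 + w)*(-4))*(5*(-2) + R) = ((5 + 1)*(-4))*(5*(-2) + 13/16) = (6*(-4))*(-10 + 13/16) = -24*(-147/16) = 441/2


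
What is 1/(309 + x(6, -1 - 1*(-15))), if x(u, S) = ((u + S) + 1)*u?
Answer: 1/435 ≈ 0.0022989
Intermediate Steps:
x(u, S) = u*(1 + S + u) (x(u, S) = ((S + u) + 1)*u = (1 + S + u)*u = u*(1 + S + u))
1/(309 + x(6, -1 - 1*(-15))) = 1/(309 + 6*(1 + (-1 - 1*(-15)) + 6)) = 1/(309 + 6*(1 + (-1 + 15) + 6)) = 1/(309 + 6*(1 + 14 + 6)) = 1/(309 + 6*21) = 1/(309 + 126) = 1/435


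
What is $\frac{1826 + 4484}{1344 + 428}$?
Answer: $\frac{3155}{886} \approx 3.5609$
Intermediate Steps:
$\frac{1826 + 4484}{1344 + 428} = \frac{6310}{1772} = 6310 \cdot \frac{1}{1772} = \frac{3155}{886}$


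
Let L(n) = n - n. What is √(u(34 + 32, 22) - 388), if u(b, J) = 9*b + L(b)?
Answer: √206 ≈ 14.353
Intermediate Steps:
L(n) = 0
u(b, J) = 9*b (u(b, J) = 9*b + 0 = 9*b)
√(u(34 + 32, 22) - 388) = √(9*(34 + 32) - 388) = √(9*66 - 388) = √(594 - 388) = √206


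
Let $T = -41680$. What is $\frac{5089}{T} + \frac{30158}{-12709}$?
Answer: $- \frac{1321661541}{529711120} \approx -2.4951$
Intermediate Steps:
$\frac{5089}{T} + \frac{30158}{-12709} = \frac{5089}{-41680} + \frac{30158}{-12709} = 5089 \left(- \frac{1}{41680}\right) + 30158 \left(- \frac{1}{12709}\right) = - \frac{5089}{41680} - \frac{30158}{12709} = - \frac{1321661541}{529711120}$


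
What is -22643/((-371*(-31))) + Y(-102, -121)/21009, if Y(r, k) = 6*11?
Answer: -158315907/80541503 ≈ -1.9656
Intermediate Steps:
Y(r, k) = 66
-22643/((-371*(-31))) + Y(-102, -121)/21009 = -22643/((-371*(-31))) + 66/21009 = -22643/11501 + 66*(1/21009) = -22643*1/11501 + 22/7003 = -22643/11501 + 22/7003 = -158315907/80541503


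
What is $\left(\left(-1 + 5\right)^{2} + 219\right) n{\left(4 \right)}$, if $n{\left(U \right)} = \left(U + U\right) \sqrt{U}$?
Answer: $3760$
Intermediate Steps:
$n{\left(U \right)} = 2 U^{\frac{3}{2}}$ ($n{\left(U \right)} = 2 U \sqrt{U} = 2 U^{\frac{3}{2}}$)
$\left(\left(-1 + 5\right)^{2} + 219\right) n{\left(4 \right)} = \left(\left(-1 + 5\right)^{2} + 219\right) 2 \cdot 4^{\frac{3}{2}} = \left(4^{2} + 219\right) 2 \cdot 8 = \left(16 + 219\right) 16 = 235 \cdot 16 = 3760$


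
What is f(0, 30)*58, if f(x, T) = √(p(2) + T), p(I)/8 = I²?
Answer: 58*√62 ≈ 456.69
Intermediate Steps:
p(I) = 8*I²
f(x, T) = √(32 + T) (f(x, T) = √(8*2² + T) = √(8*4 + T) = √(32 + T))
f(0, 30)*58 = √(32 + 30)*58 = √62*58 = 58*√62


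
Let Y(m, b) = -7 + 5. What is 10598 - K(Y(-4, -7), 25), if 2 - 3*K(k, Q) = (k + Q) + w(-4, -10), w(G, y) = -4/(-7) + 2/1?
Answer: 74241/7 ≈ 10606.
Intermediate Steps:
Y(m, b) = -2
w(G, y) = 18/7 (w(G, y) = -4*(-⅐) + 2*1 = 4/7 + 2 = 18/7)
K(k, Q) = -4/21 - Q/3 - k/3 (K(k, Q) = ⅔ - ((k + Q) + 18/7)/3 = ⅔ - ((Q + k) + 18/7)/3 = ⅔ - (18/7 + Q + k)/3 = ⅔ + (-6/7 - Q/3 - k/3) = -4/21 - Q/3 - k/3)
10598 - K(Y(-4, -7), 25) = 10598 - (-4/21 - ⅓*25 - ⅓*(-2)) = 10598 - (-4/21 - 25/3 + ⅔) = 10598 - 1*(-55/7) = 10598 + 55/7 = 74241/7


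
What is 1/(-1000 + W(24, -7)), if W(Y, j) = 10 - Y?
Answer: -1/1014 ≈ -0.00098619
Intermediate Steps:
1/(-1000 + W(24, -7)) = 1/(-1000 + (10 - 1*24)) = 1/(-1000 + (10 - 24)) = 1/(-1000 - 14) = 1/(-1014) = -1/1014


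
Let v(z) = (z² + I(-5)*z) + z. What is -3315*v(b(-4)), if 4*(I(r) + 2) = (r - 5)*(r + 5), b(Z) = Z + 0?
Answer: -66300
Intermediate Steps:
b(Z) = Z
I(r) = -2 + (-5 + r)*(5 + r)/4 (I(r) = -2 + ((r - 5)*(r + 5))/4 = -2 + ((-5 + r)*(5 + r))/4 = -2 + (-5 + r)*(5 + r)/4)
v(z) = z² - z (v(z) = (z² + (-33/4 + (¼)*(-5)²)*z) + z = (z² + (-33/4 + (¼)*25)*z) + z = (z² + (-33/4 + 25/4)*z) + z = (z² - 2*z) + z = z² - z)
-3315*v(b(-4)) = -(-13260)*(-1 - 4) = -(-13260)*(-5) = -3315*20 = -66300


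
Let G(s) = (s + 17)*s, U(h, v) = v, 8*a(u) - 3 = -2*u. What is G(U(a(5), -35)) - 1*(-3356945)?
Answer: 3357575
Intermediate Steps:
a(u) = 3/8 - u/4 (a(u) = 3/8 + (-2*u)/8 = 3/8 - u/4)
G(s) = s*(17 + s) (G(s) = (17 + s)*s = s*(17 + s))
G(U(a(5), -35)) - 1*(-3356945) = -35*(17 - 35) - 1*(-3356945) = -35*(-18) + 3356945 = 630 + 3356945 = 3357575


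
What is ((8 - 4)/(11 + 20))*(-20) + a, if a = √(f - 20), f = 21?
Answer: -49/31 ≈ -1.5806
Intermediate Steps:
a = 1 (a = √(21 - 20) = √1 = 1)
((8 - 4)/(11 + 20))*(-20) + a = ((8 - 4)/(11 + 20))*(-20) + 1 = (4/31)*(-20) + 1 = -80/31 + 1 = -49/31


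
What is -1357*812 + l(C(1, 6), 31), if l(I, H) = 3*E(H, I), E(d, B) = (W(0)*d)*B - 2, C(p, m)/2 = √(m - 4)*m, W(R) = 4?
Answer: -1101890 + 4464*√2 ≈ -1.0956e+6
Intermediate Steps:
C(p, m) = 2*m*√(-4 + m) (C(p, m) = 2*(√(m - 4)*m) = 2*(√(-4 + m)*m) = 2*(m*√(-4 + m)) = 2*m*√(-4 + m))
E(d, B) = -2 + 4*B*d (E(d, B) = (4*d)*B - 2 = 4*B*d - 2 = -2 + 4*B*d)
l(I, H) = -6 + 12*H*I (l(I, H) = 3*(-2 + 4*I*H) = 3*(-2 + 4*H*I) = -6 + 12*H*I)
-1357*812 + l(C(1, 6), 31) = -1357*812 + (-6 + 12*31*(2*6*√(-4 + 6))) = -1101884 + (-6 + 12*31*(2*6*√2)) = -1101884 + (-6 + 12*31*(12*√2)) = -1101884 + (-6 + 4464*√2) = -1101890 + 4464*√2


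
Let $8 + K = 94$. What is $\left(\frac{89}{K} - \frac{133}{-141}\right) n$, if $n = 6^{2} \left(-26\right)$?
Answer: $- \frac{3741972}{2021} \approx -1851.5$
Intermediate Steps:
$K = 86$ ($K = -8 + 94 = 86$)
$n = -936$ ($n = 36 \left(-26\right) = -936$)
$\left(\frac{89}{K} - \frac{133}{-141}\right) n = \left(\frac{89}{86} - \frac{133}{-141}\right) \left(-936\right) = \left(89 \cdot \frac{1}{86} - - \frac{133}{141}\right) \left(-936\right) = \left(\frac{89}{86} + \frac{133}{141}\right) \left(-936\right) = \frac{23987}{12126} \left(-936\right) = - \frac{3741972}{2021}$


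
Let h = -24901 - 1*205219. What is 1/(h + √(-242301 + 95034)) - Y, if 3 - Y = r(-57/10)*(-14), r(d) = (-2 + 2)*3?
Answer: -158866315121/52955361667 - 3*I*√16363/52955361667 ≈ -3.0 - 7.2467e-9*I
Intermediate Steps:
r(d) = 0 (r(d) = 0*3 = 0)
h = -230120 (h = -24901 - 205219 = -230120)
Y = 3 (Y = 3 - 0*(-14) = 3 - 1*0 = 3 + 0 = 3)
1/(h + √(-242301 + 95034)) - Y = 1/(-230120 + √(-242301 + 95034)) - 1*3 = 1/(-230120 + √(-147267)) - 3 = 1/(-230120 + 3*I*√16363) - 3 = -3 + 1/(-230120 + 3*I*√16363)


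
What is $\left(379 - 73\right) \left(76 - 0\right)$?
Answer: $23256$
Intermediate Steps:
$\left(379 - 73\right) \left(76 - 0\right) = 306 \left(76 + 0\right) = 306 \cdot 76 = 23256$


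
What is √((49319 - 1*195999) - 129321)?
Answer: 11*I*√2281 ≈ 525.36*I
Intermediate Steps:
√((49319 - 1*195999) - 129321) = √((49319 - 195999) - 129321) = √(-146680 - 129321) = √(-276001) = 11*I*√2281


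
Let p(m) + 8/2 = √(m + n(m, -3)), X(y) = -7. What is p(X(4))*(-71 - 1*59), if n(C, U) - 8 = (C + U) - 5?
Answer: 520 - 130*I*√14 ≈ 520.0 - 486.42*I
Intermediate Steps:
n(C, U) = 3 + C + U (n(C, U) = 8 + ((C + U) - 5) = 8 + (-5 + C + U) = 3 + C + U)
p(m) = -4 + √2*√m (p(m) = -4 + √(m + (3 + m - 3)) = -4 + √(m + m) = -4 + √(2*m) = -4 + √2*√m)
p(X(4))*(-71 - 1*59) = (-4 + √2*√(-7))*(-71 - 1*59) = (-4 + √2*(I*√7))*(-71 - 59) = (-4 + I*√14)*(-130) = 520 - 130*I*√14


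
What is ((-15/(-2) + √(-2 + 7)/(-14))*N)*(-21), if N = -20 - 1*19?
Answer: 12285/2 - 117*√5/2 ≈ 6011.7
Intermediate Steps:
N = -39 (N = -20 - 19 = -39)
((-15/(-2) + √(-2 + 7)/(-14))*N)*(-21) = ((-15/(-2) + √(-2 + 7)/(-14))*(-39))*(-21) = ((-15*(-½) + √5*(-1/14))*(-39))*(-21) = ((15/2 - √5/14)*(-39))*(-21) = (-585/2 + 39*√5/14)*(-21) = 12285/2 - 117*√5/2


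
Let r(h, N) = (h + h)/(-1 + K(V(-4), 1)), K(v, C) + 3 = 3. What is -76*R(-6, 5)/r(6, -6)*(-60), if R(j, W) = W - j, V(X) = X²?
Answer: -4180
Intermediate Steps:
K(v, C) = 0 (K(v, C) = -3 + 3 = 0)
r(h, N) = -2*h (r(h, N) = (h + h)/(-1 + 0) = (2*h)/(-1) = (2*h)*(-1) = -2*h)
-76*R(-6, 5)/r(6, -6)*(-60) = -76*(5 - 1*(-6))/((-2*6))*(-60) = -76*(5 + 6)/(-12)*(-60) = -836*(-1)/12*(-60) = -76*(-11/12)*(-60) = (209/3)*(-60) = -4180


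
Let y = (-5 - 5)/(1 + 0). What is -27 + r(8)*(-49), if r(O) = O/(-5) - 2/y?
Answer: 208/5 ≈ 41.600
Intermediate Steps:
y = -10 (y = -10/1 = -10*1 = -10)
r(O) = ⅕ - O/5 (r(O) = O/(-5) - 2/(-10) = O*(-⅕) - 2*(-⅒) = -O/5 + ⅕ = ⅕ - O/5)
-27 + r(8)*(-49) = -27 + (⅕ - ⅕*8)*(-49) = -27 + (⅕ - 8/5)*(-49) = -27 - 7/5*(-49) = -27 + 343/5 = 208/5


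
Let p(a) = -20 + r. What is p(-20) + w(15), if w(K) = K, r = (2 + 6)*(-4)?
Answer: -37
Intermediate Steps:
r = -32 (r = 8*(-4) = -32)
p(a) = -52 (p(a) = -20 - 32 = -52)
p(-20) + w(15) = -52 + 15 = -37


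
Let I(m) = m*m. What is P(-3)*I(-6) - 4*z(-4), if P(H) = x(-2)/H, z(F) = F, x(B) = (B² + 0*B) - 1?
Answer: -20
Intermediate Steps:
x(B) = -1 + B² (x(B) = (B² + 0) - 1 = B² - 1 = -1 + B²)
P(H) = 3/H (P(H) = (-1 + (-2)²)/H = (-1 + 4)/H = 3/H)
I(m) = m²
P(-3)*I(-6) - 4*z(-4) = (3/(-3))*(-6)² - 4*(-4) = (3*(-⅓))*36 + 16 = -1*36 + 16 = -36 + 16 = -20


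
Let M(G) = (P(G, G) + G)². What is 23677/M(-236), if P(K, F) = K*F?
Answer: 23677/3075811600 ≈ 7.6978e-6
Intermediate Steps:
P(K, F) = F*K
M(G) = (G + G²)² (M(G) = (G*G + G)² = (G² + G)² = (G + G²)²)
23677/M(-236) = 23677/(((-236)²*(1 - 236)²)) = 23677/((55696*(-235)²)) = 23677/((55696*55225)) = 23677/3075811600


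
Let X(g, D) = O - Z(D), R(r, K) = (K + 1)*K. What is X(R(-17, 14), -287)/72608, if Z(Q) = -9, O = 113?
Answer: 61/36304 ≈ 0.0016803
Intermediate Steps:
R(r, K) = K*(1 + K) (R(r, K) = (1 + K)*K = K*(1 + K))
X(g, D) = 122 (X(g, D) = 113 - 1*(-9) = 113 + 9 = 122)
X(R(-17, 14), -287)/72608 = 122/72608 = 122*(1/72608) = 61/36304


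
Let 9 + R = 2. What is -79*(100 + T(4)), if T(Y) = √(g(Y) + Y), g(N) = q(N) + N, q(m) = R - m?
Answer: -7900 - 79*I*√3 ≈ -7900.0 - 136.83*I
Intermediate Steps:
R = -7 (R = -9 + 2 = -7)
q(m) = -7 - m
g(N) = -7 (g(N) = (-7 - N) + N = -7)
T(Y) = √(-7 + Y)
-79*(100 + T(4)) = -79*(100 + √(-7 + 4)) = -79*(100 + √(-3)) = -79*(100 + I*√3) = -7900 - 79*I*√3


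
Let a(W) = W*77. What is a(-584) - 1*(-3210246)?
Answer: 3165278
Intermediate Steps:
a(W) = 77*W
a(-584) - 1*(-3210246) = 77*(-584) - 1*(-3210246) = -44968 + 3210246 = 3165278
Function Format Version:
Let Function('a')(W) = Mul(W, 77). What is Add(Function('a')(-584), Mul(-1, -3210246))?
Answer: 3165278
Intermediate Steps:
Function('a')(W) = Mul(77, W)
Add(Function('a')(-584), Mul(-1, -3210246)) = Add(Mul(77, -584), Mul(-1, -3210246)) = Add(-44968, 3210246) = 3165278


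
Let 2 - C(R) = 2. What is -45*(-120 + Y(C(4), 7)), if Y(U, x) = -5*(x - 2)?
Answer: 6525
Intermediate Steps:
C(R) = 0 (C(R) = 2 - 1*2 = 2 - 2 = 0)
Y(U, x) = 10 - 5*x (Y(U, x) = -5*(-2 + x) = 10 - 5*x)
-45*(-120 + Y(C(4), 7)) = -45*(-120 + (10 - 5*7)) = -45*(-120 + (10 - 35)) = -45*(-120 - 25) = -45*(-145) = 6525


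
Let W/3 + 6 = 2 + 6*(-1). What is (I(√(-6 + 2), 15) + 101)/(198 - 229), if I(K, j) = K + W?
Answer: -71/31 - 2*I/31 ≈ -2.2903 - 0.064516*I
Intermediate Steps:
W = -30 (W = -18 + 3*(2 + 6*(-1)) = -18 + 3*(2 - 6) = -18 + 3*(-4) = -18 - 12 = -30)
I(K, j) = -30 + K (I(K, j) = K - 30 = -30 + K)
(I(√(-6 + 2), 15) + 101)/(198 - 229) = ((-30 + √(-6 + 2)) + 101)/(198 - 229) = ((-30 + √(-4)) + 101)/(-31) = ((-30 + 2*I) + 101)*(-1/31) = (71 + 2*I)*(-1/31) = -71/31 - 2*I/31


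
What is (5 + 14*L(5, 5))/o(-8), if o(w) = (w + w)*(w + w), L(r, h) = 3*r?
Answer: 215/256 ≈ 0.83984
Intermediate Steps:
o(w) = 4*w² (o(w) = (2*w)*(2*w) = 4*w²)
(5 + 14*L(5, 5))/o(-8) = (5 + 14*(3*5))/((4*(-8)²)) = (5 + 14*15)/((4*64)) = (5 + 210)/256 = 215*(1/256) = 215/256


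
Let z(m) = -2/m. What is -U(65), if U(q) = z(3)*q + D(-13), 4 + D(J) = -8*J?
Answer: -170/3 ≈ -56.667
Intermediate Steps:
D(J) = -4 - 8*J
U(q) = 100 - 2*q/3 (U(q) = (-2/3)*q + (-4 - 8*(-13)) = (-2*⅓)*q + (-4 + 104) = -2*q/3 + 100 = 100 - 2*q/3)
-U(65) = -(100 - ⅔*65) = -(100 - 130/3) = -1*170/3 = -170/3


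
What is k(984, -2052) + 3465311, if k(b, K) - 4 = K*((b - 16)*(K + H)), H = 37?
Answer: 4005932355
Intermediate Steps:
k(b, K) = 4 + K*(-16 + b)*(37 + K) (k(b, K) = 4 + K*((b - 16)*(K + 37)) = 4 + K*((-16 + b)*(37 + K)) = 4 + K*(-16 + b)*(37 + K))
k(984, -2052) + 3465311 = (4 - 592*(-2052) - 16*(-2052)² + 984*(-2052)² + 37*(-2052)*984) + 3465311 = (4 + 1214784 - 16*4210704 + 984*4210704 - 74709216) + 3465311 = (4 + 1214784 - 67371264 + 4143332736 - 74709216) + 3465311 = 4002467044 + 3465311 = 4005932355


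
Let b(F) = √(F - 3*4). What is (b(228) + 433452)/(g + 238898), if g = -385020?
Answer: -216726/73061 - 3*√6/73061 ≈ -2.9665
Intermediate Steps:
b(F) = √(-12 + F) (b(F) = √(F - 12) = √(-12 + F))
(b(228) + 433452)/(g + 238898) = (√(-12 + 228) + 433452)/(-385020 + 238898) = (√216 + 433452)/(-146122) = (6*√6 + 433452)*(-1/146122) = (433452 + 6*√6)*(-1/146122) = -216726/73061 - 3*√6/73061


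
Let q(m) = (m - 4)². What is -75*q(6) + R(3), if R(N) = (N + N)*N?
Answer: -282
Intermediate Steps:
R(N) = 2*N² (R(N) = (2*N)*N = 2*N²)
q(m) = (-4 + m)²
-75*q(6) + R(3) = -75*(-4 + 6)² + 2*3² = -75*2² + 2*9 = -75*4 + 18 = -300 + 18 = -282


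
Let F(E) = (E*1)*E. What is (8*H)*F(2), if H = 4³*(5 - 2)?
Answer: 6144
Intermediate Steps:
F(E) = E² (F(E) = E*E = E²)
H = 192 (H = 64*3 = 192)
(8*H)*F(2) = (8*192)*2² = 1536*4 = 6144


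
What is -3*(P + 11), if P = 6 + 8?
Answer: -75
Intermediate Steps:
P = 14
-3*(P + 11) = -3*(14 + 11) = -3*25 = -75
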